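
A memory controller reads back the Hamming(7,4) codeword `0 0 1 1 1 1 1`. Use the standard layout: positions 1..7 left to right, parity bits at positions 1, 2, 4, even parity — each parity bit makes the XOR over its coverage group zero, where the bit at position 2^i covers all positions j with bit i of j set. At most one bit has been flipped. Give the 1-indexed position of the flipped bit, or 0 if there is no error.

3

s1: b1⊕b3⊕b5⊕b7 = 0⊕1⊕1⊕1 = 1
s2: b2⊕b3⊕b6⊕b7 = 0⊕1⊕1⊕1 = 1
s4: b4⊕b5⊕b6⊕b7 = 1⊕1⊕1⊕1 = 0
Syndrome (s4...s1) = 011 → position 3.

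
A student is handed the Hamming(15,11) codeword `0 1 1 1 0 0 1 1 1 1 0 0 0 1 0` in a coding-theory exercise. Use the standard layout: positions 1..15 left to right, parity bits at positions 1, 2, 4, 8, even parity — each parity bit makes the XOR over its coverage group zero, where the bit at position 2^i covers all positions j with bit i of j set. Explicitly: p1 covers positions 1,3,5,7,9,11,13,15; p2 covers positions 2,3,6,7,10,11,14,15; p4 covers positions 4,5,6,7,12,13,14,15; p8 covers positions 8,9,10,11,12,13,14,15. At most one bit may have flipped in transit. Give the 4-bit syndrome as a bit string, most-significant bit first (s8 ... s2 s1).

s1: b1⊕b3⊕b5⊕b7⊕b9⊕b11⊕b13⊕b15 = 0⊕1⊕0⊕1⊕1⊕0⊕0⊕0 = 1
s2: b2⊕b3⊕b6⊕b7⊕b10⊕b11⊕b14⊕b15 = 1⊕1⊕0⊕1⊕1⊕0⊕1⊕0 = 1
s4: b4⊕b5⊕b6⊕b7⊕b12⊕b13⊕b14⊕b15 = 1⊕0⊕0⊕1⊕0⊕0⊕1⊕0 = 1
s8: b8⊕b9⊕b10⊕b11⊕b12⊕b13⊕b14⊕b15 = 1⊕1⊕1⊕0⊕0⊕0⊕1⊕0 = 0
Syndrome (s8...s1) = 0111 → position 7.

0111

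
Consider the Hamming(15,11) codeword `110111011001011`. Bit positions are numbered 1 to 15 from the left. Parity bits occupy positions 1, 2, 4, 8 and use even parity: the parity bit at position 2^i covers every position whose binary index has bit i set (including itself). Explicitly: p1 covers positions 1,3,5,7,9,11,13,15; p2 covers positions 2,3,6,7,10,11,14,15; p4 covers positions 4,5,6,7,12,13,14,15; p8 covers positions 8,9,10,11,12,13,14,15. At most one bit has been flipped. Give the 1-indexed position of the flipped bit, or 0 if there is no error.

8

s1: b1⊕b3⊕b5⊕b7⊕b9⊕b11⊕b13⊕b15 = 1⊕0⊕1⊕0⊕1⊕0⊕0⊕1 = 0
s2: b2⊕b3⊕b6⊕b7⊕b10⊕b11⊕b14⊕b15 = 1⊕0⊕1⊕0⊕0⊕0⊕1⊕1 = 0
s4: b4⊕b5⊕b6⊕b7⊕b12⊕b13⊕b14⊕b15 = 1⊕1⊕1⊕0⊕1⊕0⊕1⊕1 = 0
s8: b8⊕b9⊕b10⊕b11⊕b12⊕b13⊕b14⊕b15 = 1⊕1⊕0⊕0⊕1⊕0⊕1⊕1 = 1
Syndrome (s8...s1) = 1000 → position 8.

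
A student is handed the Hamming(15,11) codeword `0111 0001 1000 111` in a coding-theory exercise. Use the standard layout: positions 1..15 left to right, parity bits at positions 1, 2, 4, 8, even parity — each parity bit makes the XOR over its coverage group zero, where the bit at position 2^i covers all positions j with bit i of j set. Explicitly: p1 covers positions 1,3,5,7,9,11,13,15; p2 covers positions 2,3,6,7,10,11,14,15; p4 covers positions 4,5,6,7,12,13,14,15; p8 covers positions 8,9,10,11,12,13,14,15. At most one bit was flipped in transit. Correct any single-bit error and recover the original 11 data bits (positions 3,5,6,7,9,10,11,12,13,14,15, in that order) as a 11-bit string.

10001000111

s1: b1⊕b3⊕b5⊕b7⊕b9⊕b11⊕b13⊕b15 = 0⊕1⊕0⊕0⊕1⊕0⊕1⊕1 = 0
s2: b2⊕b3⊕b6⊕b7⊕b10⊕b11⊕b14⊕b15 = 1⊕1⊕0⊕0⊕0⊕0⊕1⊕1 = 0
s4: b4⊕b5⊕b6⊕b7⊕b12⊕b13⊕b14⊕b15 = 1⊕0⊕0⊕0⊕0⊕1⊕1⊕1 = 0
s8: b8⊕b9⊕b10⊕b11⊕b12⊕b13⊕b14⊕b15 = 1⊕1⊕0⊕0⊕0⊕1⊕1⊕1 = 1
Syndrome (s8...s1) = 1000 → position 8.
Flip bit 8: corrected codeword = 011100001000111
Data bits at positions 3,5,6,7,9,10,11,12,13,14,15: 10001000111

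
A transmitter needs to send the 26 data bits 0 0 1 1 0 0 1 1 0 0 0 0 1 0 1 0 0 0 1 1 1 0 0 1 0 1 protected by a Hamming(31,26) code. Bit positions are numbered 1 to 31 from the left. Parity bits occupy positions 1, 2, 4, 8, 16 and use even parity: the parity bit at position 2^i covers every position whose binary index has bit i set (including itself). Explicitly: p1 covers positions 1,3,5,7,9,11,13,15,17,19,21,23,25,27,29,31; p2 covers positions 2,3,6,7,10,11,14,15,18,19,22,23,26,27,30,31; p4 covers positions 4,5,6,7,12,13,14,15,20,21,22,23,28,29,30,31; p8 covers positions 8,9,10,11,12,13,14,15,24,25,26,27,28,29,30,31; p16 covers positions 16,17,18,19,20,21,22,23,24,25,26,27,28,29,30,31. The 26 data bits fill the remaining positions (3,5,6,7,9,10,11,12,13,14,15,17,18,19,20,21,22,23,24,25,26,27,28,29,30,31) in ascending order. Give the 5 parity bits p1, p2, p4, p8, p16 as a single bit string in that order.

10011

Place data bits at non-power-of-two positions: b3=0, b5=0, b6=1, b7=1, b9=0, b10=0, b11=1, b12=1, b13=0, b14=0, b15=0, b17=0, b18=1, b19=0, b20=1, b21=0, b22=0, b23=0, b24=1, b25=1, b26=1, b27=0, b28=0, b29=1, b30=0, b31=1.
p1 = XOR of data positions {3,5,7,9,11,13,15,17,19,21,23,25,27,29,31} = 0⊕0⊕1⊕0⊕1⊕0⊕0⊕0⊕0⊕0⊕0⊕1⊕0⊕1⊕1 = 1
p2 = XOR of data positions {3,6,7,10,11,14,15,18,19,22,23,26,27,30,31} = 0⊕1⊕1⊕0⊕1⊕0⊕0⊕1⊕0⊕0⊕0⊕1⊕0⊕0⊕1 = 0
p4 = XOR of data positions {5,6,7,12,13,14,15,20,21,22,23,28,29,30,31} = 0⊕1⊕1⊕1⊕0⊕0⊕0⊕1⊕0⊕0⊕0⊕0⊕1⊕0⊕1 = 0
p8 = XOR of data positions {9,10,11,12,13,14,15,24,25,26,27,28,29,30,31} = 0⊕0⊕1⊕1⊕0⊕0⊕0⊕1⊕1⊕1⊕0⊕0⊕1⊕0⊕1 = 1
p16 = XOR of data positions {17,18,19,20,21,22,23,24,25,26,27,28,29,30,31} = 0⊕1⊕0⊕1⊕0⊕0⊕0⊕1⊕1⊕1⊕0⊕0⊕1⊕0⊕1 = 1
Parity bits p1,p2,p4,p8,p16 = 10011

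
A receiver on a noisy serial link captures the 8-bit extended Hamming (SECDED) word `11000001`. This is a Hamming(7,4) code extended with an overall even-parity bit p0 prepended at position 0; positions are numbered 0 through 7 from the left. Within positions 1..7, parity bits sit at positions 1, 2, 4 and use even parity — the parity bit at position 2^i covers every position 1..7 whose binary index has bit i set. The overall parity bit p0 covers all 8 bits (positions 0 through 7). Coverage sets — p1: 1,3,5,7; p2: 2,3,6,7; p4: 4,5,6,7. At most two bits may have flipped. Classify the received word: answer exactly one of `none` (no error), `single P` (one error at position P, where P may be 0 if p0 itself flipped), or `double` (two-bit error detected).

single 6

s1: b1⊕b3⊕b5⊕b7 = 1⊕0⊕0⊕1 = 0
s2: b2⊕b3⊕b6⊕b7 = 0⊕0⊕0⊕1 = 1
s4: b4⊕b5⊕b6⊕b7 = 0⊕0⊕0⊕1 = 1
Syndrome (s4...s1) = 110 → position 6.
Overall parity (XOR of all 8 bits, including p0): 1⊕1⊕0⊕0⊕0⊕0⊕0⊕1 = 1
Overall=1, syndrome position=6 → single-bit error at position 6.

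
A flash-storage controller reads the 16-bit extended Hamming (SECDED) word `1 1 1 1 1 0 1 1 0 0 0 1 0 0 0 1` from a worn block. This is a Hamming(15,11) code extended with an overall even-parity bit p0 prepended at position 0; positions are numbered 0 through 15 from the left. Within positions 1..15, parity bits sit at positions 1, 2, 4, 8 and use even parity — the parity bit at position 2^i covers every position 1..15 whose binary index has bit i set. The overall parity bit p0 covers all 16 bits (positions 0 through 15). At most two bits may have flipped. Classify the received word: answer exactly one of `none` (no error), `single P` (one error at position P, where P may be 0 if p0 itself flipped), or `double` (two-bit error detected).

single 1

s1: b1⊕b3⊕b5⊕b7⊕b9⊕b11⊕b13⊕b15 = 1⊕1⊕0⊕1⊕0⊕1⊕0⊕1 = 1
s2: b2⊕b3⊕b6⊕b7⊕b10⊕b11⊕b14⊕b15 = 1⊕1⊕1⊕1⊕0⊕1⊕0⊕1 = 0
s4: b4⊕b5⊕b6⊕b7⊕b12⊕b13⊕b14⊕b15 = 1⊕0⊕1⊕1⊕0⊕0⊕0⊕1 = 0
s8: b8⊕b9⊕b10⊕b11⊕b12⊕b13⊕b14⊕b15 = 0⊕0⊕0⊕1⊕0⊕0⊕0⊕1 = 0
Syndrome (s8...s1) = 0001 → position 1.
Overall parity (XOR of all 16 bits, including p0): 1⊕1⊕1⊕1⊕1⊕0⊕1⊕1⊕0⊕0⊕0⊕1⊕0⊕0⊕0⊕1 = 1
Overall=1, syndrome position=1 → single-bit error at position 1.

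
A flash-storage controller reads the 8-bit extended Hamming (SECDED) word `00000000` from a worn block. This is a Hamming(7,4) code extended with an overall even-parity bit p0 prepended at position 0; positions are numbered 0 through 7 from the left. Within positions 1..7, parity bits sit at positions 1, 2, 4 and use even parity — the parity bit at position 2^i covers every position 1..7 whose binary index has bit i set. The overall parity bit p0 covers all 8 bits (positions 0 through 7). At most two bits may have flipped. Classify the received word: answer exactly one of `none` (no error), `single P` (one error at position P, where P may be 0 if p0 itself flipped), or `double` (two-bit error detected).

none

s1: b1⊕b3⊕b5⊕b7 = 0⊕0⊕0⊕0 = 0
s2: b2⊕b3⊕b6⊕b7 = 0⊕0⊕0⊕0 = 0
s4: b4⊕b5⊕b6⊕b7 = 0⊕0⊕0⊕0 = 0
Syndrome (s4...s1) = 000 → position 0 (no error).
Overall parity (XOR of all 8 bits, including p0): 0⊕0⊕0⊕0⊕0⊕0⊕0⊕0 = 0
Overall=0, syndrome position=0 → no error.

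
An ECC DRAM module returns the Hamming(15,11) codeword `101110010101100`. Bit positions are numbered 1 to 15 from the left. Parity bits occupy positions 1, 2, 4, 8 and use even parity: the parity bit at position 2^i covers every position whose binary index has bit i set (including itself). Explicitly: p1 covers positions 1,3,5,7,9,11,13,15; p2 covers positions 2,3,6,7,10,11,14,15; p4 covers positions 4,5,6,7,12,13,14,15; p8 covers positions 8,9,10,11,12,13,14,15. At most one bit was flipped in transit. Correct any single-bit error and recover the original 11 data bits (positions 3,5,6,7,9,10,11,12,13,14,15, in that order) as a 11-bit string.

s1: b1⊕b3⊕b5⊕b7⊕b9⊕b11⊕b13⊕b15 = 1⊕1⊕1⊕0⊕0⊕0⊕1⊕0 = 0
s2: b2⊕b3⊕b6⊕b7⊕b10⊕b11⊕b14⊕b15 = 0⊕1⊕0⊕0⊕1⊕0⊕0⊕0 = 0
s4: b4⊕b5⊕b6⊕b7⊕b12⊕b13⊕b14⊕b15 = 1⊕1⊕0⊕0⊕1⊕1⊕0⊕0 = 0
s8: b8⊕b9⊕b10⊕b11⊕b12⊕b13⊕b14⊕b15 = 1⊕0⊕1⊕0⊕1⊕1⊕0⊕0 = 0
Syndrome (s8...s1) = 0000 → position 0 (no error).
No correction needed.
Data bits at positions 3,5,6,7,9,10,11,12,13,14,15: 11000101100

11000101100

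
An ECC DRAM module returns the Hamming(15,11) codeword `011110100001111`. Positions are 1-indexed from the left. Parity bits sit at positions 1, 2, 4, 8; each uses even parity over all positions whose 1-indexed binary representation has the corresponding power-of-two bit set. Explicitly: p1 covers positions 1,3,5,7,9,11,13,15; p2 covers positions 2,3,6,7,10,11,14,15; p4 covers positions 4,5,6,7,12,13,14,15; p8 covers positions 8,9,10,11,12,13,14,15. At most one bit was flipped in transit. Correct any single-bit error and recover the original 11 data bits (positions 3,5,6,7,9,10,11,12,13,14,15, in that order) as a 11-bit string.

11000001111

s1: b1⊕b3⊕b5⊕b7⊕b9⊕b11⊕b13⊕b15 = 0⊕1⊕1⊕1⊕0⊕0⊕1⊕1 = 1
s2: b2⊕b3⊕b6⊕b7⊕b10⊕b11⊕b14⊕b15 = 1⊕1⊕0⊕1⊕0⊕0⊕1⊕1 = 1
s4: b4⊕b5⊕b6⊕b7⊕b12⊕b13⊕b14⊕b15 = 1⊕1⊕0⊕1⊕1⊕1⊕1⊕1 = 1
s8: b8⊕b9⊕b10⊕b11⊕b12⊕b13⊕b14⊕b15 = 0⊕0⊕0⊕0⊕1⊕1⊕1⊕1 = 0
Syndrome (s8...s1) = 0111 → position 7.
Flip bit 7: corrected codeword = 011110000001111
Data bits at positions 3,5,6,7,9,10,11,12,13,14,15: 11000001111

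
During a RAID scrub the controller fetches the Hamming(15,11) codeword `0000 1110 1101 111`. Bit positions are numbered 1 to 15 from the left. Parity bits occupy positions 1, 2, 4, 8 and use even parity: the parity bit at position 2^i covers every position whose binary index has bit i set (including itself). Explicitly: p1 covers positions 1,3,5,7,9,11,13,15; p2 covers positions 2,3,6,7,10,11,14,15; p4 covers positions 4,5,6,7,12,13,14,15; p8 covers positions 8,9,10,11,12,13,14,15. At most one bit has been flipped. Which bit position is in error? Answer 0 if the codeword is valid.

s1: b1⊕b3⊕b5⊕b7⊕b9⊕b11⊕b13⊕b15 = 0⊕0⊕1⊕1⊕1⊕0⊕1⊕1 = 1
s2: b2⊕b3⊕b6⊕b7⊕b10⊕b11⊕b14⊕b15 = 0⊕0⊕1⊕1⊕1⊕0⊕1⊕1 = 1
s4: b4⊕b5⊕b6⊕b7⊕b12⊕b13⊕b14⊕b15 = 0⊕1⊕1⊕1⊕1⊕1⊕1⊕1 = 1
s8: b8⊕b9⊕b10⊕b11⊕b12⊕b13⊕b14⊕b15 = 0⊕1⊕1⊕0⊕1⊕1⊕1⊕1 = 0
Syndrome (s8...s1) = 0111 → position 7.

7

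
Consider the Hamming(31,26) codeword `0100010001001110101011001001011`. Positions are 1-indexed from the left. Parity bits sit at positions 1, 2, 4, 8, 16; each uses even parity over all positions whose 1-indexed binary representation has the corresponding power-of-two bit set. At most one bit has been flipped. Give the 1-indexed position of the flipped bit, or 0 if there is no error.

s1: b1⊕b3⊕b5⊕b7⊕b9⊕b11⊕b13⊕b15⊕b17⊕b19⊕b21⊕b23⊕b25⊕b27⊕b29⊕b31 = 0⊕0⊕0⊕0⊕0⊕0⊕1⊕1⊕1⊕1⊕1⊕0⊕1⊕0⊕0⊕1 = 1
s2: b2⊕b3⊕b6⊕b7⊕b10⊕b11⊕b14⊕b15⊕b18⊕b19⊕b22⊕b23⊕b26⊕b27⊕b30⊕b31 = 1⊕0⊕1⊕0⊕1⊕0⊕1⊕1⊕0⊕1⊕1⊕0⊕0⊕0⊕1⊕1 = 1
s4: b4⊕b5⊕b6⊕b7⊕b12⊕b13⊕b14⊕b15⊕b20⊕b21⊕b22⊕b23⊕b28⊕b29⊕b30⊕b31 = 0⊕0⊕1⊕0⊕0⊕1⊕1⊕1⊕0⊕1⊕1⊕0⊕1⊕0⊕1⊕1 = 1
s8: b8⊕b9⊕b10⊕b11⊕b12⊕b13⊕b14⊕b15⊕b24⊕b25⊕b26⊕b27⊕b28⊕b29⊕b30⊕b31 = 0⊕0⊕1⊕0⊕0⊕1⊕1⊕1⊕0⊕1⊕0⊕0⊕1⊕0⊕1⊕1 = 0
s16: b16⊕b17⊕b18⊕b19⊕b20⊕b21⊕b22⊕b23⊕b24⊕b25⊕b26⊕b27⊕b28⊕b29⊕b30⊕b31 = 0⊕1⊕0⊕1⊕0⊕1⊕1⊕0⊕0⊕1⊕0⊕0⊕1⊕0⊕1⊕1 = 0
Syndrome (s16...s1) = 00111 → position 7.

7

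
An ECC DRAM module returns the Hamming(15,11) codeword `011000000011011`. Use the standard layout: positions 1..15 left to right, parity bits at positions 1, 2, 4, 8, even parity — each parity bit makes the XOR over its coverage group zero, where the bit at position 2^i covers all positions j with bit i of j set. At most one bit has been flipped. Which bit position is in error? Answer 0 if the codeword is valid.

7

s1: b1⊕b3⊕b5⊕b7⊕b9⊕b11⊕b13⊕b15 = 0⊕1⊕0⊕0⊕0⊕1⊕0⊕1 = 1
s2: b2⊕b3⊕b6⊕b7⊕b10⊕b11⊕b14⊕b15 = 1⊕1⊕0⊕0⊕0⊕1⊕1⊕1 = 1
s4: b4⊕b5⊕b6⊕b7⊕b12⊕b13⊕b14⊕b15 = 0⊕0⊕0⊕0⊕1⊕0⊕1⊕1 = 1
s8: b8⊕b9⊕b10⊕b11⊕b12⊕b13⊕b14⊕b15 = 0⊕0⊕0⊕1⊕1⊕0⊕1⊕1 = 0
Syndrome (s8...s1) = 0111 → position 7.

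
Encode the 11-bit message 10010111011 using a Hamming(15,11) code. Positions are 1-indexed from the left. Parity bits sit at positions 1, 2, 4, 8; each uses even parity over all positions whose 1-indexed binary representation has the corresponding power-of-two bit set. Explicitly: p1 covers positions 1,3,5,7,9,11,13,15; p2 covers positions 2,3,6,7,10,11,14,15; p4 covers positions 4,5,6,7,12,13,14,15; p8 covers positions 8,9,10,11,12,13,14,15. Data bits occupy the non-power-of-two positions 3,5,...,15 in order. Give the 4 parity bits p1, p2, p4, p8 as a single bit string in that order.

0001

Place data bits at non-power-of-two positions: b3=1, b5=0, b6=0, b7=1, b9=0, b10=1, b11=1, b12=1, b13=0, b14=1, b15=1.
p1 = XOR of data positions {3,5,7,9,11,13,15} = 1⊕0⊕1⊕0⊕1⊕0⊕1 = 0
p2 = XOR of data positions {3,6,7,10,11,14,15} = 1⊕0⊕1⊕1⊕1⊕1⊕1 = 0
p4 = XOR of data positions {5,6,7,12,13,14,15} = 0⊕0⊕1⊕1⊕0⊕1⊕1 = 0
p8 = XOR of data positions {9,10,11,12,13,14,15} = 0⊕1⊕1⊕1⊕0⊕1⊕1 = 1
Parity bits p1,p2,p4,p8 = 0001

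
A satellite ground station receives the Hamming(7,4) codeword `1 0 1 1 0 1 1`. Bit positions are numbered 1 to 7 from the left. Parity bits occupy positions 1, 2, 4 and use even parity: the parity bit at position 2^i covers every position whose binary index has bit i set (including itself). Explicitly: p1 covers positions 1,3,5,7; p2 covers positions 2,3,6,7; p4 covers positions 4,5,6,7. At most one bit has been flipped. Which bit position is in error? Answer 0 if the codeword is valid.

7

s1: b1⊕b3⊕b5⊕b7 = 1⊕1⊕0⊕1 = 1
s2: b2⊕b3⊕b6⊕b7 = 0⊕1⊕1⊕1 = 1
s4: b4⊕b5⊕b6⊕b7 = 1⊕0⊕1⊕1 = 1
Syndrome (s4...s1) = 111 → position 7.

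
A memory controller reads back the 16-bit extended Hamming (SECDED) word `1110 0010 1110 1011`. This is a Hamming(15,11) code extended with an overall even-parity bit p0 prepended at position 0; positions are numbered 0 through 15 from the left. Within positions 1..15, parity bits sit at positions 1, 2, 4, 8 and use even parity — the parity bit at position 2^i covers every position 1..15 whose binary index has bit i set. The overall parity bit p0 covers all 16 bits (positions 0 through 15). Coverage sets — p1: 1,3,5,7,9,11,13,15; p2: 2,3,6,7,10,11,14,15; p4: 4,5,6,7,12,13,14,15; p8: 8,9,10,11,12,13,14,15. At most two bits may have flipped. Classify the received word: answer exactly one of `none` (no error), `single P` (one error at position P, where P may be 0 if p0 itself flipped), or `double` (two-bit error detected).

s1: b1⊕b3⊕b5⊕b7⊕b9⊕b11⊕b13⊕b15 = 1⊕0⊕0⊕0⊕1⊕0⊕0⊕1 = 1
s2: b2⊕b3⊕b6⊕b7⊕b10⊕b11⊕b14⊕b15 = 1⊕0⊕1⊕0⊕1⊕0⊕1⊕1 = 1
s4: b4⊕b5⊕b6⊕b7⊕b12⊕b13⊕b14⊕b15 = 0⊕0⊕1⊕0⊕1⊕0⊕1⊕1 = 0
s8: b8⊕b9⊕b10⊕b11⊕b12⊕b13⊕b14⊕b15 = 1⊕1⊕1⊕0⊕1⊕0⊕1⊕1 = 0
Syndrome (s8...s1) = 0011 → position 3.
Overall parity (XOR of all 16 bits, including p0): 1⊕1⊕1⊕0⊕0⊕0⊕1⊕0⊕1⊕1⊕1⊕0⊕1⊕0⊕1⊕1 = 0
Overall=0, syndrome position=3 → double-bit error detected (uncorrectable).

double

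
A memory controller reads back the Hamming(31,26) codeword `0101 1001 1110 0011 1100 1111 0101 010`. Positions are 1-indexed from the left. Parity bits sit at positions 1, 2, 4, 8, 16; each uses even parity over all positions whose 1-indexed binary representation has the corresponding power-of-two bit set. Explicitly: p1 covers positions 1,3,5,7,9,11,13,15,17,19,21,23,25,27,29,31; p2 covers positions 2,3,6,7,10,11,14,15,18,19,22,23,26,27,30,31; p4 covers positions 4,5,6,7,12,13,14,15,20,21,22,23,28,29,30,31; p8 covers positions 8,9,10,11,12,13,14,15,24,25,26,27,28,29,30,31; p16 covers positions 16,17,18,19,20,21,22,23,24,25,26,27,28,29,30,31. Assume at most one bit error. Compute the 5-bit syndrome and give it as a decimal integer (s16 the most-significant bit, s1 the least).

s1: b1⊕b3⊕b5⊕b7⊕b9⊕b11⊕b13⊕b15⊕b17⊕b19⊕b21⊕b23⊕b25⊕b27⊕b29⊕b31 = 0⊕0⊕1⊕0⊕1⊕1⊕0⊕1⊕1⊕0⊕1⊕1⊕0⊕0⊕0⊕0 = 1
s2: b2⊕b3⊕b6⊕b7⊕b10⊕b11⊕b14⊕b15⊕b18⊕b19⊕b22⊕b23⊕b26⊕b27⊕b30⊕b31 = 1⊕0⊕0⊕0⊕1⊕1⊕0⊕1⊕1⊕0⊕1⊕1⊕1⊕0⊕1⊕0 = 1
s4: b4⊕b5⊕b6⊕b7⊕b12⊕b13⊕b14⊕b15⊕b20⊕b21⊕b22⊕b23⊕b28⊕b29⊕b30⊕b31 = 1⊕1⊕0⊕0⊕0⊕0⊕0⊕1⊕0⊕1⊕1⊕1⊕1⊕0⊕1⊕0 = 0
s8: b8⊕b9⊕b10⊕b11⊕b12⊕b13⊕b14⊕b15⊕b24⊕b25⊕b26⊕b27⊕b28⊕b29⊕b30⊕b31 = 1⊕1⊕1⊕1⊕0⊕0⊕0⊕1⊕1⊕0⊕1⊕0⊕1⊕0⊕1⊕0 = 1
s16: b16⊕b17⊕b18⊕b19⊕b20⊕b21⊕b22⊕b23⊕b24⊕b25⊕b26⊕b27⊕b28⊕b29⊕b30⊕b31 = 1⊕1⊕1⊕0⊕0⊕1⊕1⊕1⊕1⊕0⊕1⊕0⊕1⊕0⊕1⊕0 = 0
Syndrome (s16...s1) = 01011 → position 11.

11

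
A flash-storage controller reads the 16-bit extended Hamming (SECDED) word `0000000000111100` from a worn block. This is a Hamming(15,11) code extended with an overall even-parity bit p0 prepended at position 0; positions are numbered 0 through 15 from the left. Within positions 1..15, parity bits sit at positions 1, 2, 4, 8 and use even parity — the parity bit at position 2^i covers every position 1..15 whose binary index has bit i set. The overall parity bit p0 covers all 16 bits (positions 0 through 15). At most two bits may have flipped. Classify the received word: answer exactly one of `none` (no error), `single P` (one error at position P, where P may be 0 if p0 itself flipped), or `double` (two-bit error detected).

s1: b1⊕b3⊕b5⊕b7⊕b9⊕b11⊕b13⊕b15 = 0⊕0⊕0⊕0⊕0⊕1⊕1⊕0 = 0
s2: b2⊕b3⊕b6⊕b7⊕b10⊕b11⊕b14⊕b15 = 0⊕0⊕0⊕0⊕1⊕1⊕0⊕0 = 0
s4: b4⊕b5⊕b6⊕b7⊕b12⊕b13⊕b14⊕b15 = 0⊕0⊕0⊕0⊕1⊕1⊕0⊕0 = 0
s8: b8⊕b9⊕b10⊕b11⊕b12⊕b13⊕b14⊕b15 = 0⊕0⊕1⊕1⊕1⊕1⊕0⊕0 = 0
Syndrome (s8...s1) = 0000 → position 0 (no error).
Overall parity (XOR of all 16 bits, including p0): 0⊕0⊕0⊕0⊕0⊕0⊕0⊕0⊕0⊕0⊕1⊕1⊕1⊕1⊕0⊕0 = 0
Overall=0, syndrome position=0 → no error.

none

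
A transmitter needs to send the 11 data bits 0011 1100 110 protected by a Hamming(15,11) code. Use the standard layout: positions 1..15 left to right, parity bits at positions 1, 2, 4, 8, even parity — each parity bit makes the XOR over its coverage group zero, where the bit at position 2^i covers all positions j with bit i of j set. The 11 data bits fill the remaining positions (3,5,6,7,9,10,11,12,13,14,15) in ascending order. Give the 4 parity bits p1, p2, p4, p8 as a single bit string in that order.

Place data bits at non-power-of-two positions: b3=0, b5=0, b6=1, b7=1, b9=1, b10=1, b11=0, b12=0, b13=1, b14=1, b15=0.
p1 = XOR of data positions {3,5,7,9,11,13,15} = 0⊕0⊕1⊕1⊕0⊕1⊕0 = 1
p2 = XOR of data positions {3,6,7,10,11,14,15} = 0⊕1⊕1⊕1⊕0⊕1⊕0 = 0
p4 = XOR of data positions {5,6,7,12,13,14,15} = 0⊕1⊕1⊕0⊕1⊕1⊕0 = 0
p8 = XOR of data positions {9,10,11,12,13,14,15} = 1⊕1⊕0⊕0⊕1⊕1⊕0 = 0
Parity bits p1,p2,p4,p8 = 1000

1000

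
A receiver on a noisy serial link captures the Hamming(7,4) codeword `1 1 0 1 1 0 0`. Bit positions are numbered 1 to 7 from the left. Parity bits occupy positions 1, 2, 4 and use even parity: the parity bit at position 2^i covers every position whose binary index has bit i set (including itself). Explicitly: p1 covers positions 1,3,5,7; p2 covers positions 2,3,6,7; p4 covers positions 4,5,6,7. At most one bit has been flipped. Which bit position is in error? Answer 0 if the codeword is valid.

2

s1: b1⊕b3⊕b5⊕b7 = 1⊕0⊕1⊕0 = 0
s2: b2⊕b3⊕b6⊕b7 = 1⊕0⊕0⊕0 = 1
s4: b4⊕b5⊕b6⊕b7 = 1⊕1⊕0⊕0 = 0
Syndrome (s4...s1) = 010 → position 2.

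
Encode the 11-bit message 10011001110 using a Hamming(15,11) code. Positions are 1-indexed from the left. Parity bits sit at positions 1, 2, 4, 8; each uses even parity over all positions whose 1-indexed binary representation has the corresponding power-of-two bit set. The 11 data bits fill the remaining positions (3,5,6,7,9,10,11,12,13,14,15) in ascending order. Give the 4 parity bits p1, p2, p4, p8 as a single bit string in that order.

Place data bits at non-power-of-two positions: b3=1, b5=0, b6=0, b7=1, b9=1, b10=0, b11=0, b12=1, b13=1, b14=1, b15=0.
p1 = XOR of data positions {3,5,7,9,11,13,15} = 1⊕0⊕1⊕1⊕0⊕1⊕0 = 0
p2 = XOR of data positions {3,6,7,10,11,14,15} = 1⊕0⊕1⊕0⊕0⊕1⊕0 = 1
p4 = XOR of data positions {5,6,7,12,13,14,15} = 0⊕0⊕1⊕1⊕1⊕1⊕0 = 0
p8 = XOR of data positions {9,10,11,12,13,14,15} = 1⊕0⊕0⊕1⊕1⊕1⊕0 = 0
Parity bits p1,p2,p4,p8 = 0100

0100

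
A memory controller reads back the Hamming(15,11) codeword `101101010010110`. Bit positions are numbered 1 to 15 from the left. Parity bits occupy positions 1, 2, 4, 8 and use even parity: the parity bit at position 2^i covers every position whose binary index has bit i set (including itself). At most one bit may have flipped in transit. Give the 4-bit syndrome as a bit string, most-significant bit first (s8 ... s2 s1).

s1: b1⊕b3⊕b5⊕b7⊕b9⊕b11⊕b13⊕b15 = 1⊕1⊕0⊕0⊕0⊕1⊕1⊕0 = 0
s2: b2⊕b3⊕b6⊕b7⊕b10⊕b11⊕b14⊕b15 = 0⊕1⊕1⊕0⊕0⊕1⊕1⊕0 = 0
s4: b4⊕b5⊕b6⊕b7⊕b12⊕b13⊕b14⊕b15 = 1⊕0⊕1⊕0⊕0⊕1⊕1⊕0 = 0
s8: b8⊕b9⊕b10⊕b11⊕b12⊕b13⊕b14⊕b15 = 1⊕0⊕0⊕1⊕0⊕1⊕1⊕0 = 0
Syndrome (s8...s1) = 0000 → position 0 (no error).

0000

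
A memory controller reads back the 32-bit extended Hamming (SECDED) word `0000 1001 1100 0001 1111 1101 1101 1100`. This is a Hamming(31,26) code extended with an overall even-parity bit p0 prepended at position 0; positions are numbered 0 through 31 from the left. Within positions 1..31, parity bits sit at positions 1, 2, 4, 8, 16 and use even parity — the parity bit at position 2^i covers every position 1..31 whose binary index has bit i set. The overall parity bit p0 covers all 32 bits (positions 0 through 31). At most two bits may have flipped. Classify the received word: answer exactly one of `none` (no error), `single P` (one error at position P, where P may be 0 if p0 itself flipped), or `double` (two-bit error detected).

single 0

s1: b1⊕b3⊕b5⊕b7⊕b9⊕b11⊕b13⊕b15⊕b17⊕b19⊕b21⊕b23⊕b25⊕b27⊕b29⊕b31 = 0⊕0⊕0⊕1⊕1⊕0⊕0⊕1⊕1⊕1⊕1⊕1⊕1⊕1⊕1⊕0 = 0
s2: b2⊕b3⊕b6⊕b7⊕b10⊕b11⊕b14⊕b15⊕b18⊕b19⊕b22⊕b23⊕b26⊕b27⊕b30⊕b31 = 0⊕0⊕0⊕1⊕0⊕0⊕0⊕1⊕1⊕1⊕0⊕1⊕0⊕1⊕0⊕0 = 0
s4: b4⊕b5⊕b6⊕b7⊕b12⊕b13⊕b14⊕b15⊕b20⊕b21⊕b22⊕b23⊕b28⊕b29⊕b30⊕b31 = 1⊕0⊕0⊕1⊕0⊕0⊕0⊕1⊕1⊕1⊕0⊕1⊕1⊕1⊕0⊕0 = 0
s8: b8⊕b9⊕b10⊕b11⊕b12⊕b13⊕b14⊕b15⊕b24⊕b25⊕b26⊕b27⊕b28⊕b29⊕b30⊕b31 = 1⊕1⊕0⊕0⊕0⊕0⊕0⊕1⊕1⊕1⊕0⊕1⊕1⊕1⊕0⊕0 = 0
s16: b16⊕b17⊕b18⊕b19⊕b20⊕b21⊕b22⊕b23⊕b24⊕b25⊕b26⊕b27⊕b28⊕b29⊕b30⊕b31 = 1⊕1⊕1⊕1⊕1⊕1⊕0⊕1⊕1⊕1⊕0⊕1⊕1⊕1⊕0⊕0 = 0
Syndrome (s16...s1) = 00000 → position 0 (no error).
Overall parity (XOR of all 32 bits, including p0): 0⊕0⊕0⊕0⊕1⊕0⊕0⊕1⊕1⊕1⊕0⊕0⊕0⊕0⊕0⊕1⊕1⊕1⊕1⊕1⊕1⊕1⊕0⊕1⊕1⊕1⊕0⊕1⊕1⊕1⊕0⊕0 = 1
Overall=1, syndrome position=0 → single-bit error at position 0.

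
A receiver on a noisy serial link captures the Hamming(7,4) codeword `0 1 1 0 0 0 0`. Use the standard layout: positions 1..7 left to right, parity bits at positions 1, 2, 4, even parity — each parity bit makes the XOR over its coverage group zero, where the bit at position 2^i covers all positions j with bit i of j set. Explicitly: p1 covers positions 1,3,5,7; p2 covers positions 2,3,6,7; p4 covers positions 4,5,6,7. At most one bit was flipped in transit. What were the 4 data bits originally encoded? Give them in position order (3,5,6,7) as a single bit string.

1000

s1: b1⊕b3⊕b5⊕b7 = 0⊕1⊕0⊕0 = 1
s2: b2⊕b3⊕b6⊕b7 = 1⊕1⊕0⊕0 = 0
s4: b4⊕b5⊕b6⊕b7 = 0⊕0⊕0⊕0 = 0
Syndrome (s4...s1) = 001 → position 1.
Flip bit 1: corrected codeword = 1110000
Data bits at positions 3,5,6,7: 1000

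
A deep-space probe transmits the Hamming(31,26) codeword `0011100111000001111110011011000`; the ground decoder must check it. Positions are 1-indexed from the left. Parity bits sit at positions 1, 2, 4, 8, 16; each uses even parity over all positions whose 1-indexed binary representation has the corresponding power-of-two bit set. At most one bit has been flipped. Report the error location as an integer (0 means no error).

14

s1: b1⊕b3⊕b5⊕b7⊕b9⊕b11⊕b13⊕b15⊕b17⊕b19⊕b21⊕b23⊕b25⊕b27⊕b29⊕b31 = 0⊕1⊕1⊕0⊕1⊕0⊕0⊕0⊕1⊕1⊕1⊕0⊕1⊕1⊕0⊕0 = 0
s2: b2⊕b3⊕b6⊕b7⊕b10⊕b11⊕b14⊕b15⊕b18⊕b19⊕b22⊕b23⊕b26⊕b27⊕b30⊕b31 = 0⊕1⊕0⊕0⊕1⊕0⊕0⊕0⊕1⊕1⊕0⊕0⊕0⊕1⊕0⊕0 = 1
s4: b4⊕b5⊕b6⊕b7⊕b12⊕b13⊕b14⊕b15⊕b20⊕b21⊕b22⊕b23⊕b28⊕b29⊕b30⊕b31 = 1⊕1⊕0⊕0⊕0⊕0⊕0⊕0⊕1⊕1⊕0⊕0⊕1⊕0⊕0⊕0 = 1
s8: b8⊕b9⊕b10⊕b11⊕b12⊕b13⊕b14⊕b15⊕b24⊕b25⊕b26⊕b27⊕b28⊕b29⊕b30⊕b31 = 1⊕1⊕1⊕0⊕0⊕0⊕0⊕0⊕1⊕1⊕0⊕1⊕1⊕0⊕0⊕0 = 1
s16: b16⊕b17⊕b18⊕b19⊕b20⊕b21⊕b22⊕b23⊕b24⊕b25⊕b26⊕b27⊕b28⊕b29⊕b30⊕b31 = 1⊕1⊕1⊕1⊕1⊕1⊕0⊕0⊕1⊕1⊕0⊕1⊕1⊕0⊕0⊕0 = 0
Syndrome (s16...s1) = 01110 → position 14.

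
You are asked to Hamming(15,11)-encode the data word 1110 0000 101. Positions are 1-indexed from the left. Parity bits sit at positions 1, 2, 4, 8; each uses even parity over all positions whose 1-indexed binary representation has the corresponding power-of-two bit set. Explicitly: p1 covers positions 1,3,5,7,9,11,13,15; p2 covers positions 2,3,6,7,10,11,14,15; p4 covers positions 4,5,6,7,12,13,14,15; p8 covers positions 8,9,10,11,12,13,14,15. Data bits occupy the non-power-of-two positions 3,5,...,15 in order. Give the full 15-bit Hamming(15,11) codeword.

Place data bits at non-power-of-two positions: b3=1, b5=1, b6=1, b7=0, b9=0, b10=0, b11=0, b12=0, b13=1, b14=0, b15=1.
p1 = XOR of data positions {3,5,7,9,11,13,15} = 1⊕1⊕0⊕0⊕0⊕1⊕1 = 0
p2 = XOR of data positions {3,6,7,10,11,14,15} = 1⊕1⊕0⊕0⊕0⊕0⊕1 = 1
p4 = XOR of data positions {5,6,7,12,13,14,15} = 1⊕1⊕0⊕0⊕1⊕0⊕1 = 0
p8 = XOR of data positions {9,10,11,12,13,14,15} = 0⊕0⊕0⊕0⊕1⊕0⊕1 = 0
Codeword b1..b15 = 011011000000101

011011000000101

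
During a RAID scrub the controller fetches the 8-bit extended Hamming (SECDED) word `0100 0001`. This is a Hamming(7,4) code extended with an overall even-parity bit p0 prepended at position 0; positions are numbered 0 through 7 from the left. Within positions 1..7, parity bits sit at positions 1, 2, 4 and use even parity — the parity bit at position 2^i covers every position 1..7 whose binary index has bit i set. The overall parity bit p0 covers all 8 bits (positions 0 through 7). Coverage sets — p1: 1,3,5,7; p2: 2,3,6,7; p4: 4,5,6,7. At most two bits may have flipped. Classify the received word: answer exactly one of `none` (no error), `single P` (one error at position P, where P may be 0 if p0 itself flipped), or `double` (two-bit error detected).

double

s1: b1⊕b3⊕b5⊕b7 = 1⊕0⊕0⊕1 = 0
s2: b2⊕b3⊕b6⊕b7 = 0⊕0⊕0⊕1 = 1
s4: b4⊕b5⊕b6⊕b7 = 0⊕0⊕0⊕1 = 1
Syndrome (s4...s1) = 110 → position 6.
Overall parity (XOR of all 8 bits, including p0): 0⊕1⊕0⊕0⊕0⊕0⊕0⊕1 = 0
Overall=0, syndrome position=6 → double-bit error detected (uncorrectable).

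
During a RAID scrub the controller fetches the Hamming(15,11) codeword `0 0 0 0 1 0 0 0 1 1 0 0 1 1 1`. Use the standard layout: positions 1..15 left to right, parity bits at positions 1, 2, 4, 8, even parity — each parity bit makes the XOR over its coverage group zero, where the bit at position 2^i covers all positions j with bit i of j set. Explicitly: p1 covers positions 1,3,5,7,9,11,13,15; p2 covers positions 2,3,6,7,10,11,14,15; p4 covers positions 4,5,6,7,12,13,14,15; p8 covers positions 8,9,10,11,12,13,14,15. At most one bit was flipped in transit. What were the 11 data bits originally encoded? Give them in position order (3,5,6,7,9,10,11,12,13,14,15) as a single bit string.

s1: b1⊕b3⊕b5⊕b7⊕b9⊕b11⊕b13⊕b15 = 0⊕0⊕1⊕0⊕1⊕0⊕1⊕1 = 0
s2: b2⊕b3⊕b6⊕b7⊕b10⊕b11⊕b14⊕b15 = 0⊕0⊕0⊕0⊕1⊕0⊕1⊕1 = 1
s4: b4⊕b5⊕b6⊕b7⊕b12⊕b13⊕b14⊕b15 = 0⊕1⊕0⊕0⊕0⊕1⊕1⊕1 = 0
s8: b8⊕b9⊕b10⊕b11⊕b12⊕b13⊕b14⊕b15 = 0⊕1⊕1⊕0⊕0⊕1⊕1⊕1 = 1
Syndrome (s8...s1) = 1010 → position 10.
Flip bit 10: corrected codeword = 000010001000111
Data bits at positions 3,5,6,7,9,10,11,12,13,14,15: 01001000111

01001000111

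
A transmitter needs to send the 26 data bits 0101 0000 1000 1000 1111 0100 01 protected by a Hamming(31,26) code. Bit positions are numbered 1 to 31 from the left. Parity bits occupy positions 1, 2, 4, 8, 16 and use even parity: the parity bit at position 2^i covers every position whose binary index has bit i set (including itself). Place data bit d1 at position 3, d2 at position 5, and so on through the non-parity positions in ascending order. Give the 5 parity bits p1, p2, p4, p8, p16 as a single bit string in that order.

10011

Place data bits at non-power-of-two positions: b3=0, b5=1, b6=0, b7=1, b9=0, b10=0, b11=0, b12=0, b13=1, b14=0, b15=0, b17=0, b18=1, b19=0, b20=0, b21=0, b22=1, b23=1, b24=1, b25=1, b26=0, b27=1, b28=0, b29=0, b30=0, b31=1.
p1 = XOR of data positions {3,5,7,9,11,13,15,17,19,21,23,25,27,29,31} = 0⊕1⊕1⊕0⊕0⊕1⊕0⊕0⊕0⊕0⊕1⊕1⊕1⊕0⊕1 = 1
p2 = XOR of data positions {3,6,7,10,11,14,15,18,19,22,23,26,27,30,31} = 0⊕0⊕1⊕0⊕0⊕0⊕0⊕1⊕0⊕1⊕1⊕0⊕1⊕0⊕1 = 0
p4 = XOR of data positions {5,6,7,12,13,14,15,20,21,22,23,28,29,30,31} = 1⊕0⊕1⊕0⊕1⊕0⊕0⊕0⊕0⊕1⊕1⊕0⊕0⊕0⊕1 = 0
p8 = XOR of data positions {9,10,11,12,13,14,15,24,25,26,27,28,29,30,31} = 0⊕0⊕0⊕0⊕1⊕0⊕0⊕1⊕1⊕0⊕1⊕0⊕0⊕0⊕1 = 1
p16 = XOR of data positions {17,18,19,20,21,22,23,24,25,26,27,28,29,30,31} = 0⊕1⊕0⊕0⊕0⊕1⊕1⊕1⊕1⊕0⊕1⊕0⊕0⊕0⊕1 = 1
Parity bits p1,p2,p4,p8,p16 = 10011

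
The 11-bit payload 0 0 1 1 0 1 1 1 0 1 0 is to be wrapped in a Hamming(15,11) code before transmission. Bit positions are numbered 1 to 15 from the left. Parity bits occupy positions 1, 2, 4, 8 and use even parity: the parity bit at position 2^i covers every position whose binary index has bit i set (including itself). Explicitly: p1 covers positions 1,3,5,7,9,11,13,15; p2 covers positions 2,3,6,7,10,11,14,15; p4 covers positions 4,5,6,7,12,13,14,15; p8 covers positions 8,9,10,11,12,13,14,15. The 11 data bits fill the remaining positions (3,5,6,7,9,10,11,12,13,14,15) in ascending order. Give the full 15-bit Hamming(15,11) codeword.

010001100111010

Place data bits at non-power-of-two positions: b3=0, b5=0, b6=1, b7=1, b9=0, b10=1, b11=1, b12=1, b13=0, b14=1, b15=0.
p1 = XOR of data positions {3,5,7,9,11,13,15} = 0⊕0⊕1⊕0⊕1⊕0⊕0 = 0
p2 = XOR of data positions {3,6,7,10,11,14,15} = 0⊕1⊕1⊕1⊕1⊕1⊕0 = 1
p4 = XOR of data positions {5,6,7,12,13,14,15} = 0⊕1⊕1⊕1⊕0⊕1⊕0 = 0
p8 = XOR of data positions {9,10,11,12,13,14,15} = 0⊕1⊕1⊕1⊕0⊕1⊕0 = 0
Codeword b1..b15 = 010001100111010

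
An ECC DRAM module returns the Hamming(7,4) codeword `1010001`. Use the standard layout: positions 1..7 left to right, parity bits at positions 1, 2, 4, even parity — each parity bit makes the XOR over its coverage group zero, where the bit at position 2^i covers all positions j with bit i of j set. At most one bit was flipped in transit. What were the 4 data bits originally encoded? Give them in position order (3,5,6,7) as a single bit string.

1101

s1: b1⊕b3⊕b5⊕b7 = 1⊕1⊕0⊕1 = 1
s2: b2⊕b3⊕b6⊕b7 = 0⊕1⊕0⊕1 = 0
s4: b4⊕b5⊕b6⊕b7 = 0⊕0⊕0⊕1 = 1
Syndrome (s4...s1) = 101 → position 5.
Flip bit 5: corrected codeword = 1010101
Data bits at positions 3,5,6,7: 1101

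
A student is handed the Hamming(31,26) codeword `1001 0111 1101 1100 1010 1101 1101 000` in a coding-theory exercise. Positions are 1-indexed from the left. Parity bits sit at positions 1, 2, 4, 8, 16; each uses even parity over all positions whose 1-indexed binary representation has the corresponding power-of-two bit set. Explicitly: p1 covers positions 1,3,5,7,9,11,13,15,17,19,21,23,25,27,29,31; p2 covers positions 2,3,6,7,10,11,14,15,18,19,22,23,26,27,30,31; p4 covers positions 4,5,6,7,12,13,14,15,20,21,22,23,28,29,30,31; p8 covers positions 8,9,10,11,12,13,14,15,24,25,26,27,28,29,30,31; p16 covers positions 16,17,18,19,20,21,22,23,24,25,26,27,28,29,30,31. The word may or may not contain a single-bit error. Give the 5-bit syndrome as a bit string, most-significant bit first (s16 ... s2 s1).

00110

s1: b1⊕b3⊕b5⊕b7⊕b9⊕b11⊕b13⊕b15⊕b17⊕b19⊕b21⊕b23⊕b25⊕b27⊕b29⊕b31 = 1⊕0⊕0⊕1⊕1⊕0⊕1⊕0⊕1⊕1⊕1⊕0⊕1⊕0⊕0⊕0 = 0
s2: b2⊕b3⊕b6⊕b7⊕b10⊕b11⊕b14⊕b15⊕b18⊕b19⊕b22⊕b23⊕b26⊕b27⊕b30⊕b31 = 0⊕0⊕1⊕1⊕1⊕0⊕1⊕0⊕0⊕1⊕1⊕0⊕1⊕0⊕0⊕0 = 1
s4: b4⊕b5⊕b6⊕b7⊕b12⊕b13⊕b14⊕b15⊕b20⊕b21⊕b22⊕b23⊕b28⊕b29⊕b30⊕b31 = 1⊕0⊕1⊕1⊕1⊕1⊕1⊕0⊕0⊕1⊕1⊕0⊕1⊕0⊕0⊕0 = 1
s8: b8⊕b9⊕b10⊕b11⊕b12⊕b13⊕b14⊕b15⊕b24⊕b25⊕b26⊕b27⊕b28⊕b29⊕b30⊕b31 = 1⊕1⊕1⊕0⊕1⊕1⊕1⊕0⊕1⊕1⊕1⊕0⊕1⊕0⊕0⊕0 = 0
s16: b16⊕b17⊕b18⊕b19⊕b20⊕b21⊕b22⊕b23⊕b24⊕b25⊕b26⊕b27⊕b28⊕b29⊕b30⊕b31 = 0⊕1⊕0⊕1⊕0⊕1⊕1⊕0⊕1⊕1⊕1⊕0⊕1⊕0⊕0⊕0 = 0
Syndrome (s16...s1) = 00110 → position 6.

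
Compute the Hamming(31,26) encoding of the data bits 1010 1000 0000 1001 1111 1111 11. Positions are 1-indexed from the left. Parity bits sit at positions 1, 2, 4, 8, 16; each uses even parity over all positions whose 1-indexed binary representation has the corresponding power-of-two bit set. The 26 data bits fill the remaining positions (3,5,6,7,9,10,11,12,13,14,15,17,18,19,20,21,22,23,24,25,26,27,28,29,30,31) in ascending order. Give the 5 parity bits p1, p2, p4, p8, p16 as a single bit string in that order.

01010

Place data bits at non-power-of-two positions: b3=1, b5=0, b6=1, b7=0, b9=1, b10=0, b11=0, b12=0, b13=0, b14=0, b15=0, b17=0, b18=1, b19=0, b20=0, b21=1, b22=1, b23=1, b24=1, b25=1, b26=1, b27=1, b28=1, b29=1, b30=1, b31=1.
p1 = XOR of data positions {3,5,7,9,11,13,15,17,19,21,23,25,27,29,31} = 1⊕0⊕0⊕1⊕0⊕0⊕0⊕0⊕0⊕1⊕1⊕1⊕1⊕1⊕1 = 0
p2 = XOR of data positions {3,6,7,10,11,14,15,18,19,22,23,26,27,30,31} = 1⊕1⊕0⊕0⊕0⊕0⊕0⊕1⊕0⊕1⊕1⊕1⊕1⊕1⊕1 = 1
p4 = XOR of data positions {5,6,7,12,13,14,15,20,21,22,23,28,29,30,31} = 0⊕1⊕0⊕0⊕0⊕0⊕0⊕0⊕1⊕1⊕1⊕1⊕1⊕1⊕1 = 0
p8 = XOR of data positions {9,10,11,12,13,14,15,24,25,26,27,28,29,30,31} = 1⊕0⊕0⊕0⊕0⊕0⊕0⊕1⊕1⊕1⊕1⊕1⊕1⊕1⊕1 = 1
p16 = XOR of data positions {17,18,19,20,21,22,23,24,25,26,27,28,29,30,31} = 0⊕1⊕0⊕0⊕1⊕1⊕1⊕1⊕1⊕1⊕1⊕1⊕1⊕1⊕1 = 0
Parity bits p1,p2,p4,p8,p16 = 01010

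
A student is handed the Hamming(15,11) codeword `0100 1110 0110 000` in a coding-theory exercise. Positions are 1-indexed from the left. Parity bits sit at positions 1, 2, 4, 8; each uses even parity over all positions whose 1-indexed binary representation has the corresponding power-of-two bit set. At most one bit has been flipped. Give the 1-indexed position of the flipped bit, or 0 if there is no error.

7

s1: b1⊕b3⊕b5⊕b7⊕b9⊕b11⊕b13⊕b15 = 0⊕0⊕1⊕1⊕0⊕1⊕0⊕0 = 1
s2: b2⊕b3⊕b6⊕b7⊕b10⊕b11⊕b14⊕b15 = 1⊕0⊕1⊕1⊕1⊕1⊕0⊕0 = 1
s4: b4⊕b5⊕b6⊕b7⊕b12⊕b13⊕b14⊕b15 = 0⊕1⊕1⊕1⊕0⊕0⊕0⊕0 = 1
s8: b8⊕b9⊕b10⊕b11⊕b12⊕b13⊕b14⊕b15 = 0⊕0⊕1⊕1⊕0⊕0⊕0⊕0 = 0
Syndrome (s8...s1) = 0111 → position 7.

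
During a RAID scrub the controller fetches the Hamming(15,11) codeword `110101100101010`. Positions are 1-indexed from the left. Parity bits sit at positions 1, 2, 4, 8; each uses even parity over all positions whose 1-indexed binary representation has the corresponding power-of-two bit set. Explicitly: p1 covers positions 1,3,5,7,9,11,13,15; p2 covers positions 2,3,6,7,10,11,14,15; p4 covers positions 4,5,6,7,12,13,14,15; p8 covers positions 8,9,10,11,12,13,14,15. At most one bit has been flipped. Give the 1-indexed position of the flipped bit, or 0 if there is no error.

14

s1: b1⊕b3⊕b5⊕b7⊕b9⊕b11⊕b13⊕b15 = 1⊕0⊕0⊕1⊕0⊕0⊕0⊕0 = 0
s2: b2⊕b3⊕b6⊕b7⊕b10⊕b11⊕b14⊕b15 = 1⊕0⊕1⊕1⊕1⊕0⊕1⊕0 = 1
s4: b4⊕b5⊕b6⊕b7⊕b12⊕b13⊕b14⊕b15 = 1⊕0⊕1⊕1⊕1⊕0⊕1⊕0 = 1
s8: b8⊕b9⊕b10⊕b11⊕b12⊕b13⊕b14⊕b15 = 0⊕0⊕1⊕0⊕1⊕0⊕1⊕0 = 1
Syndrome (s8...s1) = 1110 → position 14.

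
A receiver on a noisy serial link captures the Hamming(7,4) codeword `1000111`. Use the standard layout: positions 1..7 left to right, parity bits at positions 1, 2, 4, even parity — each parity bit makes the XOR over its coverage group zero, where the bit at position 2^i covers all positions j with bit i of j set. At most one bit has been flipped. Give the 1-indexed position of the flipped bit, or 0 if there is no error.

s1: b1⊕b3⊕b5⊕b7 = 1⊕0⊕1⊕1 = 1
s2: b2⊕b3⊕b6⊕b7 = 0⊕0⊕1⊕1 = 0
s4: b4⊕b5⊕b6⊕b7 = 0⊕1⊕1⊕1 = 1
Syndrome (s4...s1) = 101 → position 5.

5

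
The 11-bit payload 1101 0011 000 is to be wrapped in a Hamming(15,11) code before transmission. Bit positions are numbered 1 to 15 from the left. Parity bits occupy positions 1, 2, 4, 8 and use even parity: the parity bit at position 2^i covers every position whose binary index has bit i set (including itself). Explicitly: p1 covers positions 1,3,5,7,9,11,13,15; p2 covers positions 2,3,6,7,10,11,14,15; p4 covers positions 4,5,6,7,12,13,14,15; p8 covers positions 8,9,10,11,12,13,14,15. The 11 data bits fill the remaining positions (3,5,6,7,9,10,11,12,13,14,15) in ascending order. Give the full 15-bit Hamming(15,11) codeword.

011110100011000

Place data bits at non-power-of-two positions: b3=1, b5=1, b6=0, b7=1, b9=0, b10=0, b11=1, b12=1, b13=0, b14=0, b15=0.
p1 = XOR of data positions {3,5,7,9,11,13,15} = 1⊕1⊕1⊕0⊕1⊕0⊕0 = 0
p2 = XOR of data positions {3,6,7,10,11,14,15} = 1⊕0⊕1⊕0⊕1⊕0⊕0 = 1
p4 = XOR of data positions {5,6,7,12,13,14,15} = 1⊕0⊕1⊕1⊕0⊕0⊕0 = 1
p8 = XOR of data positions {9,10,11,12,13,14,15} = 0⊕0⊕1⊕1⊕0⊕0⊕0 = 0
Codeword b1..b15 = 011110100011000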